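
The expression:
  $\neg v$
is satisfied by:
  {v: False}


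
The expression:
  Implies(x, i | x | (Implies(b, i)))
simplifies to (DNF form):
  True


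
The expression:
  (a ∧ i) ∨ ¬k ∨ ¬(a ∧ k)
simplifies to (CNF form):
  i ∨ ¬a ∨ ¬k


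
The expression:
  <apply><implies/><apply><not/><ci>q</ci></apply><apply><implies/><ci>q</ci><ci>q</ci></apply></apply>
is always true.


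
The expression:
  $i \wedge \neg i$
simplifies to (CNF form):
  $\text{False}$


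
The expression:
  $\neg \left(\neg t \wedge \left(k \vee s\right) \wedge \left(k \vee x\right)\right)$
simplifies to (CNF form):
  $\left(t \vee \neg k\right) \wedge \left(t \vee \neg k \vee \neg s\right) \wedge \left(t \vee \neg k \vee \neg x\right) \wedge \left(t \vee \neg s \vee \neg x\right)$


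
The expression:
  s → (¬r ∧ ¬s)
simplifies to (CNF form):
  ¬s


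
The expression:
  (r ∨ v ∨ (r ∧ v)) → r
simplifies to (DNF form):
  r ∨ ¬v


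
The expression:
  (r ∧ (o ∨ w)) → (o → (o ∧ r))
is always true.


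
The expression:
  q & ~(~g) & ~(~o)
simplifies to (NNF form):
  g & o & q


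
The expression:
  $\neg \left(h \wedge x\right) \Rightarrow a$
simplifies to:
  $a \vee \left(h \wedge x\right)$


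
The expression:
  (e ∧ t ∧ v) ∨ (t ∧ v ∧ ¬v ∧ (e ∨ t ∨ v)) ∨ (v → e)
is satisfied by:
  {e: True, v: False}
  {v: False, e: False}
  {v: True, e: True}


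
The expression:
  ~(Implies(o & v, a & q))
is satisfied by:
  {o: True, v: True, q: False, a: False}
  {a: True, o: True, v: True, q: False}
  {q: True, o: True, v: True, a: False}


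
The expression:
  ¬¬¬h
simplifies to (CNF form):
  ¬h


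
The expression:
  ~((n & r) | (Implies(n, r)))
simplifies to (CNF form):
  n & ~r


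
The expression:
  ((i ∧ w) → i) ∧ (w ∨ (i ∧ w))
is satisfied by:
  {w: True}


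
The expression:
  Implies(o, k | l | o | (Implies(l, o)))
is always true.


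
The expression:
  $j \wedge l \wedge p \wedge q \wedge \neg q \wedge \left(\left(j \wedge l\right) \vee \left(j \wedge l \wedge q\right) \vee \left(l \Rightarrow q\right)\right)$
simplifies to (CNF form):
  $\text{False}$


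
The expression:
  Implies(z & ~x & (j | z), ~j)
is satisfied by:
  {x: True, z: False, j: False}
  {z: False, j: False, x: False}
  {j: True, x: True, z: False}
  {j: True, z: False, x: False}
  {x: True, z: True, j: False}
  {z: True, x: False, j: False}
  {j: True, z: True, x: True}


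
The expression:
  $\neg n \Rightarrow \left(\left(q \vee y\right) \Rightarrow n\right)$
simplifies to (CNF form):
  $\left(n \vee \neg q\right) \wedge \left(n \vee \neg y\right)$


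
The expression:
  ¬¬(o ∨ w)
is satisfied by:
  {o: True, w: True}
  {o: True, w: False}
  {w: True, o: False}


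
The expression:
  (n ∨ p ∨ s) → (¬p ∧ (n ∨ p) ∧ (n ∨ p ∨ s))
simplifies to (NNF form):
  ¬p ∧ (n ∨ ¬s)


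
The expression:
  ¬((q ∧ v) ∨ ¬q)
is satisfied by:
  {q: True, v: False}


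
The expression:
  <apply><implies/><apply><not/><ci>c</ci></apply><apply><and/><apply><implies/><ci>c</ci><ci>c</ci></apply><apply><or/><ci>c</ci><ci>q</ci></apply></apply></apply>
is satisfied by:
  {q: True, c: True}
  {q: True, c: False}
  {c: True, q: False}


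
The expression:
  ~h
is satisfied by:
  {h: False}


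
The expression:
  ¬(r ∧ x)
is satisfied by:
  {x: False, r: False}
  {r: True, x: False}
  {x: True, r: False}


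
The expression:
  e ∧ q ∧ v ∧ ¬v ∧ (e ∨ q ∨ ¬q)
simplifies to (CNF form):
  False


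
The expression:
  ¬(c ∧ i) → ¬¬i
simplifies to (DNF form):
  i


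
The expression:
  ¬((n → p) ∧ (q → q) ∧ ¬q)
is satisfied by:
  {q: True, n: True, p: False}
  {q: True, n: False, p: False}
  {q: True, p: True, n: True}
  {q: True, p: True, n: False}
  {n: True, p: False, q: False}


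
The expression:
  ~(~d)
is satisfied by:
  {d: True}


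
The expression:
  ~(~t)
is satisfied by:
  {t: True}


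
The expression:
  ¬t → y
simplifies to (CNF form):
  t ∨ y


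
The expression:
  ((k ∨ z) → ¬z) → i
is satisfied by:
  {i: True, z: True}
  {i: True, z: False}
  {z: True, i: False}


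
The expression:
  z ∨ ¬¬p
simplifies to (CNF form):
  p ∨ z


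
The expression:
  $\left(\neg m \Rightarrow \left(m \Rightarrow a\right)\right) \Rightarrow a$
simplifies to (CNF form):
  $a$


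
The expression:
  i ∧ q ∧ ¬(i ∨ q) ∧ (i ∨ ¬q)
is never true.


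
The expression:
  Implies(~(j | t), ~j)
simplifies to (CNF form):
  True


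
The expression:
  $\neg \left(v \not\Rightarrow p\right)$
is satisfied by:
  {p: True, v: False}
  {v: False, p: False}
  {v: True, p: True}


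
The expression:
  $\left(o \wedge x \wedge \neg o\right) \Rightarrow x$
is always true.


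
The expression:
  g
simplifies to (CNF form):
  g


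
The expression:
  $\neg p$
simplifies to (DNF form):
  $\neg p$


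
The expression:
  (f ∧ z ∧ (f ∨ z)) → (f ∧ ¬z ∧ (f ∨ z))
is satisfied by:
  {z: False, f: False}
  {f: True, z: False}
  {z: True, f: False}


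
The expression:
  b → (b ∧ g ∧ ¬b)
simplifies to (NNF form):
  ¬b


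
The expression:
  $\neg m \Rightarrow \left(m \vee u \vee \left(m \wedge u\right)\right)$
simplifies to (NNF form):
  $m \vee u$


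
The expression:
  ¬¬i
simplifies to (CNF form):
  i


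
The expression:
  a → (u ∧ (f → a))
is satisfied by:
  {u: True, a: False}
  {a: False, u: False}
  {a: True, u: True}


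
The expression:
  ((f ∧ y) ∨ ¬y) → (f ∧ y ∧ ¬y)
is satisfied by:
  {y: True, f: False}


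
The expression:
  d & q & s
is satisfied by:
  {s: True, d: True, q: True}


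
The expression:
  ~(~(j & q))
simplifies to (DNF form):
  j & q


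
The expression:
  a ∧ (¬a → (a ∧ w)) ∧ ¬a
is never true.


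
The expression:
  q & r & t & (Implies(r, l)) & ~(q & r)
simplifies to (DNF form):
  False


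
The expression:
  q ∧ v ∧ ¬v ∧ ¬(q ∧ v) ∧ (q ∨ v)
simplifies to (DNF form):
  False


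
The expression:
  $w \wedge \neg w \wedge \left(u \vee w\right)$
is never true.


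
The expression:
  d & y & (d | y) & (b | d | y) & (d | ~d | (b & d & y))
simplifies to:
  d & y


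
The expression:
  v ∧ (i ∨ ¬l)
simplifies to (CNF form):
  v ∧ (i ∨ ¬l)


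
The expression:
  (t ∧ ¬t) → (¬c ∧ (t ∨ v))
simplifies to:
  True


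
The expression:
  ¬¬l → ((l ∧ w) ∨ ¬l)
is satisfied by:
  {w: True, l: False}
  {l: False, w: False}
  {l: True, w: True}


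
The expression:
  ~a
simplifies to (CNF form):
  ~a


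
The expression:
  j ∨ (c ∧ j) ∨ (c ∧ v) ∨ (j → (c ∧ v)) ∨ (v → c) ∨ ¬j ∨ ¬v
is always true.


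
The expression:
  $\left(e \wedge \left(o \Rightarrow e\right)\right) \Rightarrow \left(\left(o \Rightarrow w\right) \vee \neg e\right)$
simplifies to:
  $w \vee \neg e \vee \neg o$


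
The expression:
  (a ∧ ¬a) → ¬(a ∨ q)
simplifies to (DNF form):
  True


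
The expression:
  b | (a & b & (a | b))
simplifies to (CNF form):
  b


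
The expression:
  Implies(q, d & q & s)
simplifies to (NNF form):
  ~q | (d & s)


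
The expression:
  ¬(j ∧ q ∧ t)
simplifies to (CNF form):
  ¬j ∨ ¬q ∨ ¬t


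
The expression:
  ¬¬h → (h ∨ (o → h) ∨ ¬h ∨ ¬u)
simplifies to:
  True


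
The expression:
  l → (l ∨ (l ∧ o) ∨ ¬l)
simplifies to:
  True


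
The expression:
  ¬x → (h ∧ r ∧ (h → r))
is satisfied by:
  {r: True, x: True, h: True}
  {r: True, x: True, h: False}
  {x: True, h: True, r: False}
  {x: True, h: False, r: False}
  {r: True, h: True, x: False}


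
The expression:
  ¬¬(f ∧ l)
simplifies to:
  f ∧ l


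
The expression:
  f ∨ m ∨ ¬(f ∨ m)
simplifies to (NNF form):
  True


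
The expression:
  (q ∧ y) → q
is always true.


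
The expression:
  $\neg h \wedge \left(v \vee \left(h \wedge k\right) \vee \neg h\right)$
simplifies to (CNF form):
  $\neg h$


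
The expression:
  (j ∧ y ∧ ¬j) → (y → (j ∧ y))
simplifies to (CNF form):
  True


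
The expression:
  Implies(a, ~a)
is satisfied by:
  {a: False}


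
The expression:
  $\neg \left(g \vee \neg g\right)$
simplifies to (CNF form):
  $\text{False}$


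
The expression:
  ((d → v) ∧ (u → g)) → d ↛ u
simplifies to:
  (d ∧ ¬u) ∨ (d ∧ ¬v) ∨ (u ∧ ¬g)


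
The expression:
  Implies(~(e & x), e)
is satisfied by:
  {e: True}


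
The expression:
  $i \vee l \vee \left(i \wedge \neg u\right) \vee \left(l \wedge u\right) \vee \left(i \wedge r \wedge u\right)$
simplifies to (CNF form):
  $i \vee l$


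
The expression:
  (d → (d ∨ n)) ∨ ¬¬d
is always true.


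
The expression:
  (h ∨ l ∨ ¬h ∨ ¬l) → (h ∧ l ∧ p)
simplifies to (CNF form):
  h ∧ l ∧ p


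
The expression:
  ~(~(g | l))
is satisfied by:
  {l: True, g: True}
  {l: True, g: False}
  {g: True, l: False}


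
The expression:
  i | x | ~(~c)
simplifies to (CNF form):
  c | i | x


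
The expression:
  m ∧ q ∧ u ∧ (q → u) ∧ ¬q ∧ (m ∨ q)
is never true.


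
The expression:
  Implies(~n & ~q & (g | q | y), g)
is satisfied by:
  {n: True, q: True, g: True, y: False}
  {n: True, q: True, g: False, y: False}
  {n: True, g: True, q: False, y: False}
  {n: True, g: False, q: False, y: False}
  {q: True, g: True, n: False, y: False}
  {q: True, n: False, g: False, y: False}
  {q: False, g: True, n: False, y: False}
  {q: False, n: False, g: False, y: False}
  {n: True, y: True, q: True, g: True}
  {n: True, y: True, q: True, g: False}
  {n: True, y: True, g: True, q: False}
  {n: True, y: True, g: False, q: False}
  {y: True, q: True, g: True, n: False}
  {y: True, q: True, g: False, n: False}
  {y: True, g: True, q: False, n: False}


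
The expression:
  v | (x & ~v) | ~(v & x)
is always true.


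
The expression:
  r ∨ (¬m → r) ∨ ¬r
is always true.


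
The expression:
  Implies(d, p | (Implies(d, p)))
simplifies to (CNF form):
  p | ~d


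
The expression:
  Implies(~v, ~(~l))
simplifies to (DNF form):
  l | v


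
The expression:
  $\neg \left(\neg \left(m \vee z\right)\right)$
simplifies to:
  $m \vee z$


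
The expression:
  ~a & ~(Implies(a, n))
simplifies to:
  False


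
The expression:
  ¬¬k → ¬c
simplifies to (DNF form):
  ¬c ∨ ¬k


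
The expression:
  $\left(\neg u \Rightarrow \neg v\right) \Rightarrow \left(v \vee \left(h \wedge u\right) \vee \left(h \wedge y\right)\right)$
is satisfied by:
  {v: True, y: True, u: True, h: True}
  {v: True, y: True, h: True, u: False}
  {v: True, u: True, h: True, y: False}
  {v: True, h: True, u: False, y: False}
  {v: True, u: True, y: True, h: False}
  {v: True, y: True, h: False, u: False}
  {v: True, u: True, h: False, y: False}
  {v: True, h: False, u: False, y: False}
  {y: True, h: True, u: True, v: False}
  {y: True, h: True, u: False, v: False}
  {h: True, u: True, y: False, v: False}


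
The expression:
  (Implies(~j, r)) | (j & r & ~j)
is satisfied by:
  {r: True, j: True}
  {r: True, j: False}
  {j: True, r: False}


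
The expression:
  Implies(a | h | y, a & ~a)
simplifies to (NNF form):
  ~a & ~h & ~y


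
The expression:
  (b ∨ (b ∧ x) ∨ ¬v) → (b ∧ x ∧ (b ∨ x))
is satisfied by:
  {x: True, v: True, b: False}
  {v: True, b: False, x: False}
  {x: True, b: True, v: True}
  {x: True, b: True, v: False}


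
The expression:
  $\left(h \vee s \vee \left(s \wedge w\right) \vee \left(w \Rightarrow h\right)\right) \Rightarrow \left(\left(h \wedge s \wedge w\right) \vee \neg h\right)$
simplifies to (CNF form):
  $\left(s \vee \neg h\right) \wedge \left(w \vee \neg h\right)$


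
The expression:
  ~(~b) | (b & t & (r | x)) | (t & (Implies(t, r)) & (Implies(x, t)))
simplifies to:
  b | (r & t)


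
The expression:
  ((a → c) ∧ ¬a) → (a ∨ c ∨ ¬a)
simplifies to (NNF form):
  True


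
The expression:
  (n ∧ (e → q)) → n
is always true.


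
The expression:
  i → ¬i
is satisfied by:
  {i: False}


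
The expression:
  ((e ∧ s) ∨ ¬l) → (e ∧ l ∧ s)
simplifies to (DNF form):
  l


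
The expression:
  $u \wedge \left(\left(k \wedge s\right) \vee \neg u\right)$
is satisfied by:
  {u: True, s: True, k: True}


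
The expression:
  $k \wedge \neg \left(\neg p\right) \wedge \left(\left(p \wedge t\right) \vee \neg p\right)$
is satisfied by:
  {t: True, p: True, k: True}


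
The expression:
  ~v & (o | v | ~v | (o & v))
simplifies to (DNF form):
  ~v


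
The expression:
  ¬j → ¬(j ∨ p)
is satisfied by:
  {j: True, p: False}
  {p: False, j: False}
  {p: True, j: True}


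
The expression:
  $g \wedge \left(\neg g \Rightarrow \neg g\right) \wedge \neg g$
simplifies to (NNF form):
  $\text{False}$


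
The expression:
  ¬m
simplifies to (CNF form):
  ¬m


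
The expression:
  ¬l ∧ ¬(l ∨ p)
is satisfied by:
  {p: False, l: False}


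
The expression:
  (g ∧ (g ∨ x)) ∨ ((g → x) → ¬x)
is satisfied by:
  {g: True, x: False}
  {x: False, g: False}
  {x: True, g: True}


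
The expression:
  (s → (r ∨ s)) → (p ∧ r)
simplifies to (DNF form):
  p ∧ r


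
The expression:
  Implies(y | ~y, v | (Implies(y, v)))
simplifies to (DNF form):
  v | ~y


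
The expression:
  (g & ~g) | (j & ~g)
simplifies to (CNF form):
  j & ~g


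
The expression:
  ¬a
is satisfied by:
  {a: False}


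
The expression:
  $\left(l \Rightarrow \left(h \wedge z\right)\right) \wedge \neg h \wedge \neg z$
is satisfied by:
  {h: False, z: False, l: False}


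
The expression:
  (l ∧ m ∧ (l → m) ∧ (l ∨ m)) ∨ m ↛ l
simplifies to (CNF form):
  m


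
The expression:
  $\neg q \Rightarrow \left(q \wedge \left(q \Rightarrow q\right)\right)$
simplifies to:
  $q$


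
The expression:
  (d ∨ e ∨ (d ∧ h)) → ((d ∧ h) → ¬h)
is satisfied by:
  {h: False, d: False}
  {d: True, h: False}
  {h: True, d: False}


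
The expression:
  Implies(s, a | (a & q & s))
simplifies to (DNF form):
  a | ~s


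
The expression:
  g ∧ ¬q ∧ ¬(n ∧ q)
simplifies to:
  g ∧ ¬q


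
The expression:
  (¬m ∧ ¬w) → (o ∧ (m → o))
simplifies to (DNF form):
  m ∨ o ∨ w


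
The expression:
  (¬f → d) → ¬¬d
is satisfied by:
  {d: True, f: False}
  {f: False, d: False}
  {f: True, d: True}


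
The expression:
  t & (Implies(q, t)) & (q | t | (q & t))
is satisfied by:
  {t: True}


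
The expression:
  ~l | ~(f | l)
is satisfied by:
  {l: False}


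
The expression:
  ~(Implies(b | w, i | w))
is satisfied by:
  {b: True, i: False, w: False}


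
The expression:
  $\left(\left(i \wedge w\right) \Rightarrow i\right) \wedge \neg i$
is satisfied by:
  {i: False}


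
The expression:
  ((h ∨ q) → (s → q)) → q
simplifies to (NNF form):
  q ∨ (h ∧ s)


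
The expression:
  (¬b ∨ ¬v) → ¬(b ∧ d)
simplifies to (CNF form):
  v ∨ ¬b ∨ ¬d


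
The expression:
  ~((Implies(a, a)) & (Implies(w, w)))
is never true.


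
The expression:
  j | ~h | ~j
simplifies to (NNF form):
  True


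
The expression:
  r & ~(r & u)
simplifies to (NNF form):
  r & ~u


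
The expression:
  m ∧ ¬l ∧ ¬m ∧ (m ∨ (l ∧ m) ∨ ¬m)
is never true.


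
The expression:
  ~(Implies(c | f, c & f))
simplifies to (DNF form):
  (c & ~f) | (f & ~c)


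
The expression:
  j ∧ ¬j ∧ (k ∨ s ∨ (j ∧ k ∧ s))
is never true.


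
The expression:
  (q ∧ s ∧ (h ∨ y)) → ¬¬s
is always true.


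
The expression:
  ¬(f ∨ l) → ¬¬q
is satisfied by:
  {q: True, l: True, f: True}
  {q: True, l: True, f: False}
  {q: True, f: True, l: False}
  {q: True, f: False, l: False}
  {l: True, f: True, q: False}
  {l: True, f: False, q: False}
  {f: True, l: False, q: False}


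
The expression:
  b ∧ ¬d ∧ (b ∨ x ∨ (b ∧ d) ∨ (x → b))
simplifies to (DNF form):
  b ∧ ¬d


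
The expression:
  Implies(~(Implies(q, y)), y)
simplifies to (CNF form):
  y | ~q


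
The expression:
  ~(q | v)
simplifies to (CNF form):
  ~q & ~v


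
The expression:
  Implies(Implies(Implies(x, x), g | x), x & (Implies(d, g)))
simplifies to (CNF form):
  (g | ~g) & (x | ~g) & (g | ~d | ~g) & (g | ~d | ~x) & (g | ~g | ~x) & (x | ~d | ~g) & (x | ~d | ~x) & (x | ~g | ~x)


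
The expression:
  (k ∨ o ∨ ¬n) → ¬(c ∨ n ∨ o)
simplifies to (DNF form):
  (n ∧ ¬k ∧ ¬o) ∨ (n ∧ ¬n ∧ ¬o) ∨ (¬c ∧ ¬k ∧ ¬o) ∨ (¬c ∧ ¬n ∧ ¬o)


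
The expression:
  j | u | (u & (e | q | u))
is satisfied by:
  {u: True, j: True}
  {u: True, j: False}
  {j: True, u: False}


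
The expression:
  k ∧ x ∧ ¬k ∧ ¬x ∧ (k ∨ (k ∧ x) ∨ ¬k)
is never true.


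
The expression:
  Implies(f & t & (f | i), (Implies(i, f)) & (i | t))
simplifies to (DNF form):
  True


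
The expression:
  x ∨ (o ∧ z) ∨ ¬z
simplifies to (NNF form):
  o ∨ x ∨ ¬z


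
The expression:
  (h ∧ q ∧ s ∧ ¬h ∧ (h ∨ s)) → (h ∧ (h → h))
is always true.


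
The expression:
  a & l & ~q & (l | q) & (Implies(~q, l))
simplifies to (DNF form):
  a & l & ~q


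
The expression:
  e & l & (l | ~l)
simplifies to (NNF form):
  e & l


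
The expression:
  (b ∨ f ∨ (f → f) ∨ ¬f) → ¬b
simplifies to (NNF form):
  ¬b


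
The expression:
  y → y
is always true.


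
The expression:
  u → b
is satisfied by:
  {b: True, u: False}
  {u: False, b: False}
  {u: True, b: True}


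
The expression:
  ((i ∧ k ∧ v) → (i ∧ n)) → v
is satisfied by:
  {v: True}


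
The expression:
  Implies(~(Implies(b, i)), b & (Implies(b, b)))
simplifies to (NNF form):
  True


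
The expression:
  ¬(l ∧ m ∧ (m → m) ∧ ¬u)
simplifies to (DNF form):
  u ∨ ¬l ∨ ¬m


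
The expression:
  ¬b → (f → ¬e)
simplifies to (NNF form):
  b ∨ ¬e ∨ ¬f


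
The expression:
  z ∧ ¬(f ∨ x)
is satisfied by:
  {z: True, x: False, f: False}


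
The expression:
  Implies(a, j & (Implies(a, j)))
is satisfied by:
  {j: True, a: False}
  {a: False, j: False}
  {a: True, j: True}


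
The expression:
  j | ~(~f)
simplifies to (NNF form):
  f | j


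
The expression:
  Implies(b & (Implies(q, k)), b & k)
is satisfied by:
  {k: True, q: True, b: False}
  {k: True, q: False, b: False}
  {q: True, k: False, b: False}
  {k: False, q: False, b: False}
  {k: True, b: True, q: True}
  {k: True, b: True, q: False}
  {b: True, q: True, k: False}


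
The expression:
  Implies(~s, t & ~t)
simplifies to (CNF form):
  s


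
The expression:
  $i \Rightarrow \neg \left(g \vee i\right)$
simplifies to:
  $\neg i$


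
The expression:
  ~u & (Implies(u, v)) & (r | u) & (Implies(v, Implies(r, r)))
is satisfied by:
  {r: True, u: False}


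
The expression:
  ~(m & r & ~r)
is always true.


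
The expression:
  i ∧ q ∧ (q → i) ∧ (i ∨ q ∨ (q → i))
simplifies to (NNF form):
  i ∧ q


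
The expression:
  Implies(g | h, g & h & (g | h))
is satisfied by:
  {h: False, g: False}
  {g: True, h: True}


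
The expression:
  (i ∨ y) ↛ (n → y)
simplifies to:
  i ∧ n ∧ ¬y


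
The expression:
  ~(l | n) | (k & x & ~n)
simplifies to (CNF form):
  ~n & (k | ~l) & (x | ~l)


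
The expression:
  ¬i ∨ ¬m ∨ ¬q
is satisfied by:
  {m: False, q: False, i: False}
  {i: True, m: False, q: False}
  {q: True, m: False, i: False}
  {i: True, q: True, m: False}
  {m: True, i: False, q: False}
  {i: True, m: True, q: False}
  {q: True, m: True, i: False}


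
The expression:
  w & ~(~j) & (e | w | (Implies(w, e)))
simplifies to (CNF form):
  j & w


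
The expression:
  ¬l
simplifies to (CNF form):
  ¬l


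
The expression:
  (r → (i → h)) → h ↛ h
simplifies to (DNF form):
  i ∧ r ∧ ¬h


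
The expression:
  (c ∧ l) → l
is always true.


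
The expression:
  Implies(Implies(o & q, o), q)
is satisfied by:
  {q: True}


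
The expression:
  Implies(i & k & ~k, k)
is always true.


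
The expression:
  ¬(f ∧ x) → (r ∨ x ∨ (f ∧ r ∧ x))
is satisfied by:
  {r: True, x: True}
  {r: True, x: False}
  {x: True, r: False}


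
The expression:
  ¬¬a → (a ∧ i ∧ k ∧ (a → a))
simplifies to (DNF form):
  (i ∧ k) ∨ ¬a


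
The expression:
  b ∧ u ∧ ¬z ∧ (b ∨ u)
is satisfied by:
  {b: True, u: True, z: False}


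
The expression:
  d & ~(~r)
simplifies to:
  d & r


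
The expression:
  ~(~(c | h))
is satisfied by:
  {c: True, h: True}
  {c: True, h: False}
  {h: True, c: False}


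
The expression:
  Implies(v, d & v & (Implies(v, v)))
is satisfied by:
  {d: True, v: False}
  {v: False, d: False}
  {v: True, d: True}


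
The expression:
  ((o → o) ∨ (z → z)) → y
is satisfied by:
  {y: True}


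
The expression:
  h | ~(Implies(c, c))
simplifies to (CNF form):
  h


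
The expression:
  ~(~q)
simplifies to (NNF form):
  q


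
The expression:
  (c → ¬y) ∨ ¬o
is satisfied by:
  {c: False, o: False, y: False}
  {y: True, c: False, o: False}
  {o: True, c: False, y: False}
  {y: True, o: True, c: False}
  {c: True, y: False, o: False}
  {y: True, c: True, o: False}
  {o: True, c: True, y: False}


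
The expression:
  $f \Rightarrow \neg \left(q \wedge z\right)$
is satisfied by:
  {z: False, q: False, f: False}
  {f: True, z: False, q: False}
  {q: True, z: False, f: False}
  {f: True, q: True, z: False}
  {z: True, f: False, q: False}
  {f: True, z: True, q: False}
  {q: True, z: True, f: False}


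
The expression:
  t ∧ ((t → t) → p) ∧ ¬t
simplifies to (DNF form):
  False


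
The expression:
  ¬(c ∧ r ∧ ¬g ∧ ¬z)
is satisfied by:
  {z: True, g: True, c: False, r: False}
  {z: True, c: False, g: False, r: False}
  {g: True, z: False, c: False, r: False}
  {z: False, c: False, g: False, r: False}
  {r: True, z: True, g: True, c: False}
  {r: True, z: True, c: False, g: False}
  {r: True, g: True, z: False, c: False}
  {r: True, z: False, c: False, g: False}
  {z: True, c: True, g: True, r: False}
  {z: True, c: True, r: False, g: False}
  {c: True, g: True, r: False, z: False}
  {c: True, r: False, g: False, z: False}
  {z: True, c: True, r: True, g: True}
  {z: True, c: True, r: True, g: False}
  {c: True, r: True, g: True, z: False}


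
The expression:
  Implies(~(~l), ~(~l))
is always true.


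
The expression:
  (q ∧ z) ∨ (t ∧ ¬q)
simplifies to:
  (q ∧ z) ∨ (t ∧ ¬q)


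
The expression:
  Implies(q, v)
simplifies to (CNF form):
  v | ~q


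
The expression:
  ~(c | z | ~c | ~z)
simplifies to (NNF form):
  False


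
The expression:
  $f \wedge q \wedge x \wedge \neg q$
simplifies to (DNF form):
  $\text{False}$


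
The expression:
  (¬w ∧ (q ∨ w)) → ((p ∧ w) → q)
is always true.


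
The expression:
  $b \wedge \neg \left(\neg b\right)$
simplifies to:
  $b$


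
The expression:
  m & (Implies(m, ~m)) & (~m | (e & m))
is never true.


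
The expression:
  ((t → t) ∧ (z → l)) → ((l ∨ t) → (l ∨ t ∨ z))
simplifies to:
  True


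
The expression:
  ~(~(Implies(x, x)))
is always true.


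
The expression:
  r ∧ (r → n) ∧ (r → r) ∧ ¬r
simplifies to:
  False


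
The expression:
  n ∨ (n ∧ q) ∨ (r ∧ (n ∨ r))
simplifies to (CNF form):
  n ∨ r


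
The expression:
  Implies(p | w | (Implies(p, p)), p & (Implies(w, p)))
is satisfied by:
  {p: True}


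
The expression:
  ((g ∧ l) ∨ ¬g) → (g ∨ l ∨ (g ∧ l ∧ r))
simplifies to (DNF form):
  g ∨ l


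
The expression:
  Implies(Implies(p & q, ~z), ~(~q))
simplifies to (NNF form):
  q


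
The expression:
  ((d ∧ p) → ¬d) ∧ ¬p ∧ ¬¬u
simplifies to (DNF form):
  u ∧ ¬p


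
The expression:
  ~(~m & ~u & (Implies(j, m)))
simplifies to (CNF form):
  j | m | u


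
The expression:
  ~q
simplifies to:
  ~q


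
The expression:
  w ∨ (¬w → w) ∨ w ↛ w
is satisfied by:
  {w: True}


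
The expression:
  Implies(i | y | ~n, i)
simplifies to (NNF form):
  i | (n & ~y)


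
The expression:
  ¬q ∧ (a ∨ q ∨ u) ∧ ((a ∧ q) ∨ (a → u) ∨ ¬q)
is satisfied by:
  {a: True, u: True, q: False}
  {a: True, q: False, u: False}
  {u: True, q: False, a: False}


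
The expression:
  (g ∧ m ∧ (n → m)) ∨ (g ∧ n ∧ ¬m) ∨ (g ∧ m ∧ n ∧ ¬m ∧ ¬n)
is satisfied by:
  {n: True, m: True, g: True}
  {n: True, g: True, m: False}
  {m: True, g: True, n: False}


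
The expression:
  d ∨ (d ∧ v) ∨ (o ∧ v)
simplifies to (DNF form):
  d ∨ (o ∧ v)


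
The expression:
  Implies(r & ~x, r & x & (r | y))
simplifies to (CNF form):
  x | ~r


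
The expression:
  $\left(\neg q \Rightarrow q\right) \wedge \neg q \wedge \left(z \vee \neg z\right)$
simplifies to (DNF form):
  $\text{False}$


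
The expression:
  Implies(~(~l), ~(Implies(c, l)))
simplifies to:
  ~l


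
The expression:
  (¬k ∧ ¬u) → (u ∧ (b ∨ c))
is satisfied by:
  {k: True, u: True}
  {k: True, u: False}
  {u: True, k: False}


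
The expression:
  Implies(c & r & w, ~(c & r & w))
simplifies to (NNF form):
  ~c | ~r | ~w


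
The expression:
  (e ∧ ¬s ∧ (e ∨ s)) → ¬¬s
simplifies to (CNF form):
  s ∨ ¬e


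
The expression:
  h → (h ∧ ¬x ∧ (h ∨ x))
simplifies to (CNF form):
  ¬h ∨ ¬x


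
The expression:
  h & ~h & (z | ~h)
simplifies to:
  False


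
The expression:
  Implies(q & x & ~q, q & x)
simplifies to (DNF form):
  True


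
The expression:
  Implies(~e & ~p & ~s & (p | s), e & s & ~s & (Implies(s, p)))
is always true.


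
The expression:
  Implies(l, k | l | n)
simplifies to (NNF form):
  True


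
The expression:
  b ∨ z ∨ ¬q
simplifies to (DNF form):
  b ∨ z ∨ ¬q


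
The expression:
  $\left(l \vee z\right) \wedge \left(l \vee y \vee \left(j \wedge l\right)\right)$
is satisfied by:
  {y: True, l: True, z: True}
  {y: True, l: True, z: False}
  {l: True, z: True, y: False}
  {l: True, z: False, y: False}
  {y: True, z: True, l: False}


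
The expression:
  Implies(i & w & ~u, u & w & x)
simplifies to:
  u | ~i | ~w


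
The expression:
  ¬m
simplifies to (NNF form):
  ¬m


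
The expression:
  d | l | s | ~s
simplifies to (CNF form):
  True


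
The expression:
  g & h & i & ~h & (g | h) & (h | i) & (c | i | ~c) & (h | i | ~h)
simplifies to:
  False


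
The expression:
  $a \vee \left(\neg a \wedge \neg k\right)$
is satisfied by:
  {a: True, k: False}
  {k: False, a: False}
  {k: True, a: True}


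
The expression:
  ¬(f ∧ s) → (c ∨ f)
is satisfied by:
  {c: True, f: True}
  {c: True, f: False}
  {f: True, c: False}


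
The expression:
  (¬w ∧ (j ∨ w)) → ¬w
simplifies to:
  True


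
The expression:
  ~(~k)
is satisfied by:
  {k: True}


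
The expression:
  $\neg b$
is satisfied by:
  {b: False}


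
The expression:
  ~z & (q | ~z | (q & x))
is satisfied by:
  {z: False}


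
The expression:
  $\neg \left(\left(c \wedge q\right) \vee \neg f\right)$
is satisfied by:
  {f: True, c: False, q: False}
  {q: True, f: True, c: False}
  {c: True, f: True, q: False}


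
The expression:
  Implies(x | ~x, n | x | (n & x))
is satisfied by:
  {n: True, x: True}
  {n: True, x: False}
  {x: True, n: False}


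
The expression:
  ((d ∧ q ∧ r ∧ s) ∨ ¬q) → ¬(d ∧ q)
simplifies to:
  ¬d ∨ ¬q ∨ ¬r ∨ ¬s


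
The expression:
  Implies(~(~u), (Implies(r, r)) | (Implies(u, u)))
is always true.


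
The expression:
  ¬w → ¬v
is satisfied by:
  {w: True, v: False}
  {v: False, w: False}
  {v: True, w: True}


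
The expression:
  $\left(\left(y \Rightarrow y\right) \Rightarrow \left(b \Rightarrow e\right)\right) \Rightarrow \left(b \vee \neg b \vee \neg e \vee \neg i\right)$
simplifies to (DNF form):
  $\text{True}$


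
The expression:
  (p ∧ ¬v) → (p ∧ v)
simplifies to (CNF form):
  v ∨ ¬p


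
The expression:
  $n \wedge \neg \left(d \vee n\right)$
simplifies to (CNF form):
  $\text{False}$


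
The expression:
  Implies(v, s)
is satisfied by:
  {s: True, v: False}
  {v: False, s: False}
  {v: True, s: True}


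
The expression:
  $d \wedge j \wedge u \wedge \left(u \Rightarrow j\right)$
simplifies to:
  $d \wedge j \wedge u$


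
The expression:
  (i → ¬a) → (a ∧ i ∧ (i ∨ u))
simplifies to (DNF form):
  a ∧ i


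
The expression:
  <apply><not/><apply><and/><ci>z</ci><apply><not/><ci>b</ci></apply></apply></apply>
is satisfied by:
  {b: True, z: False}
  {z: False, b: False}
  {z: True, b: True}


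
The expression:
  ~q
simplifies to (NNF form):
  ~q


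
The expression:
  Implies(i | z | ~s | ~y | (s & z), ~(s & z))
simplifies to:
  ~s | ~z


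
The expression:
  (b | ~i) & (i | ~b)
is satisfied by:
  {b: False, i: False}
  {i: True, b: True}


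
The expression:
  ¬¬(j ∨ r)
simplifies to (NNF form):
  j ∨ r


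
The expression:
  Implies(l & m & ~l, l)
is always true.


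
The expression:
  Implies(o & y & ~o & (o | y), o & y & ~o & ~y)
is always true.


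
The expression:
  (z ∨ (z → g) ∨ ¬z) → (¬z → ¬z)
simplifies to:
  True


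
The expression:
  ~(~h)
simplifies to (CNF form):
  h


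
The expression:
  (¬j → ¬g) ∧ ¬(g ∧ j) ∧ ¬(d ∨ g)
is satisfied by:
  {g: False, d: False}


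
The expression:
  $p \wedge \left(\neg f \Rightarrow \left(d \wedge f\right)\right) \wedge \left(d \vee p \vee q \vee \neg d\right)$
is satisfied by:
  {p: True, f: True}


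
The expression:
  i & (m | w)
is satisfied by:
  {m: True, w: True, i: True}
  {m: True, i: True, w: False}
  {w: True, i: True, m: False}


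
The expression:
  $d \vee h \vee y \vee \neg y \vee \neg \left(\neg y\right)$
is always true.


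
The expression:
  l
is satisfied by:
  {l: True}


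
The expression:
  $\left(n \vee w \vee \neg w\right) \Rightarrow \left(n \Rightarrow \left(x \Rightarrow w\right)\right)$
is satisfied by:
  {w: True, x: False, n: False}
  {x: False, n: False, w: False}
  {n: True, w: True, x: False}
  {n: True, x: False, w: False}
  {w: True, x: True, n: False}
  {x: True, w: False, n: False}
  {n: True, x: True, w: True}


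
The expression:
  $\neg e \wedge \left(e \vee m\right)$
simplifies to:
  $m \wedge \neg e$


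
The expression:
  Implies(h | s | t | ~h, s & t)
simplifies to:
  s & t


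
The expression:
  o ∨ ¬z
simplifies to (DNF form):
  o ∨ ¬z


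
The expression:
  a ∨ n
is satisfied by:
  {n: True, a: True}
  {n: True, a: False}
  {a: True, n: False}


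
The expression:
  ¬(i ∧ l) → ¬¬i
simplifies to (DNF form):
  i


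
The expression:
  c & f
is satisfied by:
  {c: True, f: True}


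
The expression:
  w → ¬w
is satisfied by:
  {w: False}


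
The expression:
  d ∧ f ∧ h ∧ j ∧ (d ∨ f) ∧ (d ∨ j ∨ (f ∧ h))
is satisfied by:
  {h: True, j: True, d: True, f: True}


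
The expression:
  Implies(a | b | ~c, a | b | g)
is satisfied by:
  {a: True, b: True, c: True, g: True}
  {a: True, b: True, c: True, g: False}
  {a: True, b: True, g: True, c: False}
  {a: True, b: True, g: False, c: False}
  {a: True, c: True, g: True, b: False}
  {a: True, c: True, g: False, b: False}
  {a: True, c: False, g: True, b: False}
  {a: True, c: False, g: False, b: False}
  {b: True, c: True, g: True, a: False}
  {b: True, c: True, g: False, a: False}
  {b: True, g: True, c: False, a: False}
  {b: True, g: False, c: False, a: False}
  {c: True, g: True, b: False, a: False}
  {c: True, b: False, g: False, a: False}
  {g: True, b: False, c: False, a: False}


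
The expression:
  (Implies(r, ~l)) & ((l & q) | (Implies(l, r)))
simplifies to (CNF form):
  (q | ~l) & (~l | ~r)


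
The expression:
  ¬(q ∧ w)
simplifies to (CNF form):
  ¬q ∨ ¬w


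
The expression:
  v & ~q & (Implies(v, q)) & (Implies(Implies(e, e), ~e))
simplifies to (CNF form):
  False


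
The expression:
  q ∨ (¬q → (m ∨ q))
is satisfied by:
  {q: True, m: True}
  {q: True, m: False}
  {m: True, q: False}


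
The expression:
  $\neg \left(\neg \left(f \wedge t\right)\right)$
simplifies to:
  $f \wedge t$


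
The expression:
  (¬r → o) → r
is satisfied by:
  {r: True, o: False}
  {o: False, r: False}
  {o: True, r: True}


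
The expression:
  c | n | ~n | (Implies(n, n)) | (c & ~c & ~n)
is always true.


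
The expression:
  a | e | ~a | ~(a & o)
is always true.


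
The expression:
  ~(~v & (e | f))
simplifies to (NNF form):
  v | (~e & ~f)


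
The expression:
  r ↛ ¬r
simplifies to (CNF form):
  r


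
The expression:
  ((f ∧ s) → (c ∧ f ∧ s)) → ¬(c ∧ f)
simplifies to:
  ¬c ∨ ¬f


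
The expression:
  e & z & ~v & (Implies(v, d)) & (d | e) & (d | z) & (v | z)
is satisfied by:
  {z: True, e: True, v: False}


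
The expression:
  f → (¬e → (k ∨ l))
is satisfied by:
  {k: True, l: True, e: True, f: False}
  {k: True, l: True, e: False, f: False}
  {k: True, e: True, l: False, f: False}
  {k: True, e: False, l: False, f: False}
  {l: True, e: True, k: False, f: False}
  {l: True, e: False, k: False, f: False}
  {e: True, k: False, l: False, f: False}
  {e: False, k: False, l: False, f: False}
  {f: True, k: True, l: True, e: True}
  {f: True, k: True, l: True, e: False}
  {f: True, k: True, e: True, l: False}
  {f: True, k: True, e: False, l: False}
  {f: True, l: True, e: True, k: False}
  {f: True, l: True, e: False, k: False}
  {f: True, e: True, l: False, k: False}


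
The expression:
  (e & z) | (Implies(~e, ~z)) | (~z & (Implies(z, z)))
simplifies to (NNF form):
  e | ~z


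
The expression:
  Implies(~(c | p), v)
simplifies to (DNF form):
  c | p | v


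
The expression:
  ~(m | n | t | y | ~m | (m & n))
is never true.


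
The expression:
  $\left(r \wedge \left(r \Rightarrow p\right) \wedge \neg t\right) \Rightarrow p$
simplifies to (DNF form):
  $\text{True}$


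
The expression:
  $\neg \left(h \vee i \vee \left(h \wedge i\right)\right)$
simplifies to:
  $\neg h \wedge \neg i$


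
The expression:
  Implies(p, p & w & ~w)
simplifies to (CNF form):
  ~p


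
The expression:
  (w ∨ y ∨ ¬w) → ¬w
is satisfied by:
  {w: False}


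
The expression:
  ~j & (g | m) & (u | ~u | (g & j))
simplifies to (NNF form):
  ~j & (g | m)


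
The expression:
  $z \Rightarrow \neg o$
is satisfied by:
  {o: False, z: False}
  {z: True, o: False}
  {o: True, z: False}


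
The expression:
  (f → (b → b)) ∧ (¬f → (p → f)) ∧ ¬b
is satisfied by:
  {f: True, p: False, b: False}
  {p: False, b: False, f: False}
  {f: True, p: True, b: False}


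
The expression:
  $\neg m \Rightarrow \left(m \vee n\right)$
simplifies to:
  $m \vee n$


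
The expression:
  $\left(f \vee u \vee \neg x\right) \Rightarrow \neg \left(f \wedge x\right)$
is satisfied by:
  {x: False, f: False}
  {f: True, x: False}
  {x: True, f: False}


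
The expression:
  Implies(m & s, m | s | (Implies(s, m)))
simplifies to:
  True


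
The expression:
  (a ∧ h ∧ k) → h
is always true.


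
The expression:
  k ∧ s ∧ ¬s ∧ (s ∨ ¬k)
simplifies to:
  False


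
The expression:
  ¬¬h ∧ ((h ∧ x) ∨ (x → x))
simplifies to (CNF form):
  h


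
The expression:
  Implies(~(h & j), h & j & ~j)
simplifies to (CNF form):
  h & j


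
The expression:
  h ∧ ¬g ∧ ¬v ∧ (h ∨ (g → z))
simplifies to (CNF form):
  h ∧ ¬g ∧ ¬v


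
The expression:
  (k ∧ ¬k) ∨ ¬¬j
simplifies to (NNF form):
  j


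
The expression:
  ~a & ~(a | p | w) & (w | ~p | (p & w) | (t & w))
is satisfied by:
  {p: False, w: False, a: False}


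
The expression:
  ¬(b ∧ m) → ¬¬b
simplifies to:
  b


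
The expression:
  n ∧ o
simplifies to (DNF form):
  n ∧ o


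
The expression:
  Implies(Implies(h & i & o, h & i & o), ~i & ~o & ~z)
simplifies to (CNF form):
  ~i & ~o & ~z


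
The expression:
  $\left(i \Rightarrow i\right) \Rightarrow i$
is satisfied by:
  {i: True}


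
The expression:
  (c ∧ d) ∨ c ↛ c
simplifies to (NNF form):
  c ∧ d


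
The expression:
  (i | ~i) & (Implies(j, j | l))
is always true.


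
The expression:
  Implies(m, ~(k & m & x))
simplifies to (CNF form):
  ~k | ~m | ~x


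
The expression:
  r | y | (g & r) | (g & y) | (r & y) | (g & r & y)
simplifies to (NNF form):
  r | y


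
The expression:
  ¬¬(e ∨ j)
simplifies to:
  e ∨ j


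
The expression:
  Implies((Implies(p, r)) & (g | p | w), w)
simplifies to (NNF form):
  w | (p & ~r) | (~g & ~p)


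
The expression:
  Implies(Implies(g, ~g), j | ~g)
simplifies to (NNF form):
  True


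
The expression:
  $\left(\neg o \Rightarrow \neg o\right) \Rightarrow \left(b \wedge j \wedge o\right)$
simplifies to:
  $b \wedge j \wedge o$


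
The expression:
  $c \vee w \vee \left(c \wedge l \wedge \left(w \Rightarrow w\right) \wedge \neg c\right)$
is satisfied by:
  {c: True, w: True}
  {c: True, w: False}
  {w: True, c: False}


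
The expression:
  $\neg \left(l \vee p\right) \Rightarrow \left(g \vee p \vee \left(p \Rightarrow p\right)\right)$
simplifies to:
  $\text{True}$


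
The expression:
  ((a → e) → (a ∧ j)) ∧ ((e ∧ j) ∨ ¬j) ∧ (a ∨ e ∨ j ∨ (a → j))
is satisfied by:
  {a: True, j: False, e: False}
  {a: True, e: True, j: True}


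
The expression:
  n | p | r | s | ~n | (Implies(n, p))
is always true.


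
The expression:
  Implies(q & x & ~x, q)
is always true.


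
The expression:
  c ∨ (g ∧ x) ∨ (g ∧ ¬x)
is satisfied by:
  {c: True, g: True}
  {c: True, g: False}
  {g: True, c: False}


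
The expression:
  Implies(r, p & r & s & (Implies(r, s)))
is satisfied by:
  {s: True, p: True, r: False}
  {s: True, p: False, r: False}
  {p: True, s: False, r: False}
  {s: False, p: False, r: False}
  {r: True, s: True, p: True}
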